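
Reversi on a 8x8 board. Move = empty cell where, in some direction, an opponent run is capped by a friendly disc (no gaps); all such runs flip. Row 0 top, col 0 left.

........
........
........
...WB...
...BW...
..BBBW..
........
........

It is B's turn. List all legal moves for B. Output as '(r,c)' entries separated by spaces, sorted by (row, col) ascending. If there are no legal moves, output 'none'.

(2,2): no bracket -> illegal
(2,3): flips 1 -> legal
(2,4): no bracket -> illegal
(3,2): flips 1 -> legal
(3,5): flips 1 -> legal
(4,2): no bracket -> illegal
(4,5): flips 1 -> legal
(4,6): no bracket -> illegal
(5,6): flips 1 -> legal
(6,4): no bracket -> illegal
(6,5): no bracket -> illegal
(6,6): no bracket -> illegal

Answer: (2,3) (3,2) (3,5) (4,5) (5,6)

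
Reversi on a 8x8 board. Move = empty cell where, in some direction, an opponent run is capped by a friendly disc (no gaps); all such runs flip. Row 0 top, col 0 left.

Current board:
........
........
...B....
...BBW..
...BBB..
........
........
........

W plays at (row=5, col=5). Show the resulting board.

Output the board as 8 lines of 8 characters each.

Place W at (5,5); scan 8 dirs for brackets.
Dir NW: opp run (4,4) (3,3), next='.' -> no flip
Dir N: opp run (4,5) capped by W -> flip
Dir NE: first cell '.' (not opp) -> no flip
Dir W: first cell '.' (not opp) -> no flip
Dir E: first cell '.' (not opp) -> no flip
Dir SW: first cell '.' (not opp) -> no flip
Dir S: first cell '.' (not opp) -> no flip
Dir SE: first cell '.' (not opp) -> no flip
All flips: (4,5)

Answer: ........
........
...B....
...BBW..
...BBW..
.....W..
........
........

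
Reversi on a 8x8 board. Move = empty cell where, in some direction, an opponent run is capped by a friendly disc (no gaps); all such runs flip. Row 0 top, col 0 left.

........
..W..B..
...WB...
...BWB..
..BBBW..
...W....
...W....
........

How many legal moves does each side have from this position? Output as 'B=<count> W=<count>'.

Answer: B=8 W=9

Derivation:
-- B to move --
(0,1): no bracket -> illegal
(0,2): no bracket -> illegal
(0,3): no bracket -> illegal
(1,1): no bracket -> illegal
(1,3): flips 1 -> legal
(1,4): no bracket -> illegal
(2,1): no bracket -> illegal
(2,2): flips 1 -> legal
(2,5): flips 1 -> legal
(3,2): no bracket -> illegal
(3,6): no bracket -> illegal
(4,6): flips 1 -> legal
(5,2): no bracket -> illegal
(5,4): no bracket -> illegal
(5,5): flips 1 -> legal
(5,6): no bracket -> illegal
(6,2): flips 1 -> legal
(6,4): flips 1 -> legal
(7,2): no bracket -> illegal
(7,3): flips 2 -> legal
(7,4): no bracket -> illegal
B mobility = 8
-- W to move --
(0,4): no bracket -> illegal
(0,5): no bracket -> illegal
(0,6): no bracket -> illegal
(1,3): no bracket -> illegal
(1,4): flips 1 -> legal
(1,6): no bracket -> illegal
(2,2): no bracket -> illegal
(2,5): flips 2 -> legal
(2,6): flips 2 -> legal
(3,1): flips 1 -> legal
(3,2): flips 1 -> legal
(3,6): flips 1 -> legal
(4,1): flips 3 -> legal
(4,6): no bracket -> illegal
(5,1): no bracket -> illegal
(5,2): flips 1 -> legal
(5,4): flips 1 -> legal
(5,5): no bracket -> illegal
W mobility = 9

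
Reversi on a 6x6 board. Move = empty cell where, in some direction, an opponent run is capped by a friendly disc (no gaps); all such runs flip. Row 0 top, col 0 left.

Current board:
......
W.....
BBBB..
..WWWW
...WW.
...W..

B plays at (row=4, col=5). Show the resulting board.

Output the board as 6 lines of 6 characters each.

Answer: ......
W.....
BBBB..
..WWBW
...WWB
...W..

Derivation:
Place B at (4,5); scan 8 dirs for brackets.
Dir NW: opp run (3,4) capped by B -> flip
Dir N: opp run (3,5), next='.' -> no flip
Dir NE: edge -> no flip
Dir W: opp run (4,4) (4,3), next='.' -> no flip
Dir E: edge -> no flip
Dir SW: first cell '.' (not opp) -> no flip
Dir S: first cell '.' (not opp) -> no flip
Dir SE: edge -> no flip
All flips: (3,4)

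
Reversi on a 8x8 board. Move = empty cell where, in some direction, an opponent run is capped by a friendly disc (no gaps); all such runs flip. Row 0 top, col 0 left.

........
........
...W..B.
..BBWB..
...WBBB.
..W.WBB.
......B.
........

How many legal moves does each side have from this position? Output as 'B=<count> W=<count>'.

Answer: B=9 W=7

Derivation:
-- B to move --
(1,2): flips 2 -> legal
(1,3): flips 1 -> legal
(1,4): flips 1 -> legal
(2,2): no bracket -> illegal
(2,4): flips 1 -> legal
(2,5): no bracket -> illegal
(4,1): no bracket -> illegal
(4,2): flips 1 -> legal
(5,1): no bracket -> illegal
(5,3): flips 2 -> legal
(6,1): no bracket -> illegal
(6,2): no bracket -> illegal
(6,3): flips 1 -> legal
(6,4): flips 1 -> legal
(6,5): flips 2 -> legal
B mobility = 9
-- W to move --
(1,5): no bracket -> illegal
(1,6): no bracket -> illegal
(1,7): no bracket -> illegal
(2,1): flips 1 -> legal
(2,2): no bracket -> illegal
(2,4): no bracket -> illegal
(2,5): no bracket -> illegal
(2,7): no bracket -> illegal
(3,1): flips 2 -> legal
(3,6): flips 2 -> legal
(3,7): no bracket -> illegal
(4,1): flips 1 -> legal
(4,2): no bracket -> illegal
(4,7): flips 3 -> legal
(5,3): no bracket -> illegal
(5,7): flips 2 -> legal
(6,4): no bracket -> illegal
(6,5): no bracket -> illegal
(6,7): flips 2 -> legal
(7,5): no bracket -> illegal
(7,6): no bracket -> illegal
(7,7): no bracket -> illegal
W mobility = 7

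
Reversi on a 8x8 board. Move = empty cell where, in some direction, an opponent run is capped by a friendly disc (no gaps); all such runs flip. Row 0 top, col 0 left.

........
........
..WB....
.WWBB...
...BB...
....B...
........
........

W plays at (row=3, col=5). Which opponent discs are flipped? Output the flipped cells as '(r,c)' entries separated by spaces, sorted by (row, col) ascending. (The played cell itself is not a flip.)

Dir NW: first cell '.' (not opp) -> no flip
Dir N: first cell '.' (not opp) -> no flip
Dir NE: first cell '.' (not opp) -> no flip
Dir W: opp run (3,4) (3,3) capped by W -> flip
Dir E: first cell '.' (not opp) -> no flip
Dir SW: opp run (4,4), next='.' -> no flip
Dir S: first cell '.' (not opp) -> no flip
Dir SE: first cell '.' (not opp) -> no flip

Answer: (3,3) (3,4)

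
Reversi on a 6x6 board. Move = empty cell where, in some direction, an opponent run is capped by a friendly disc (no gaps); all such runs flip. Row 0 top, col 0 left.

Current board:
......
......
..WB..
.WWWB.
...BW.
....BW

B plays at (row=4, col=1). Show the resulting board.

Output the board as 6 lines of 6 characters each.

Answer: ......
......
..WB..
.WBWB.
.B.BW.
....BW

Derivation:
Place B at (4,1); scan 8 dirs for brackets.
Dir NW: first cell '.' (not opp) -> no flip
Dir N: opp run (3,1), next='.' -> no flip
Dir NE: opp run (3,2) capped by B -> flip
Dir W: first cell '.' (not opp) -> no flip
Dir E: first cell '.' (not opp) -> no flip
Dir SW: first cell '.' (not opp) -> no flip
Dir S: first cell '.' (not opp) -> no flip
Dir SE: first cell '.' (not opp) -> no flip
All flips: (3,2)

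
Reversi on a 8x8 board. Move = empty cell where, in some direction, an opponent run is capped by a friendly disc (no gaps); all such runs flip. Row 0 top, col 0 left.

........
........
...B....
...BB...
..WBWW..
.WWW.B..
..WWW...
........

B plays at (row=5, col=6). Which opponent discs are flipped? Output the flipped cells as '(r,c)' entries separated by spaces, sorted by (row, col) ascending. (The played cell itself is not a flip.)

Answer: (4,5)

Derivation:
Dir NW: opp run (4,5) capped by B -> flip
Dir N: first cell '.' (not opp) -> no flip
Dir NE: first cell '.' (not opp) -> no flip
Dir W: first cell 'B' (not opp) -> no flip
Dir E: first cell '.' (not opp) -> no flip
Dir SW: first cell '.' (not opp) -> no flip
Dir S: first cell '.' (not opp) -> no flip
Dir SE: first cell '.' (not opp) -> no flip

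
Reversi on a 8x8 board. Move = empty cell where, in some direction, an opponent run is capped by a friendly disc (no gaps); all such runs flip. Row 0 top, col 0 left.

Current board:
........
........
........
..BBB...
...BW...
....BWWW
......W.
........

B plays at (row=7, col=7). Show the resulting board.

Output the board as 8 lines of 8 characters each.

Answer: ........
........
........
..BBB...
...BB...
....BBWW
......B.
.......B

Derivation:
Place B at (7,7); scan 8 dirs for brackets.
Dir NW: opp run (6,6) (5,5) (4,4) capped by B -> flip
Dir N: first cell '.' (not opp) -> no flip
Dir NE: edge -> no flip
Dir W: first cell '.' (not opp) -> no flip
Dir E: edge -> no flip
Dir SW: edge -> no flip
Dir S: edge -> no flip
Dir SE: edge -> no flip
All flips: (4,4) (5,5) (6,6)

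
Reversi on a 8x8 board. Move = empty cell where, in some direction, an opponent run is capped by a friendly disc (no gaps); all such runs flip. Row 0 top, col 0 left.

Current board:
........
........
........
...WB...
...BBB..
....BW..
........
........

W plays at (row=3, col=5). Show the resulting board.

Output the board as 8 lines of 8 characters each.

Answer: ........
........
........
...WWW..
...BBW..
....BW..
........
........

Derivation:
Place W at (3,5); scan 8 dirs for brackets.
Dir NW: first cell '.' (not opp) -> no flip
Dir N: first cell '.' (not opp) -> no flip
Dir NE: first cell '.' (not opp) -> no flip
Dir W: opp run (3,4) capped by W -> flip
Dir E: first cell '.' (not opp) -> no flip
Dir SW: opp run (4,4), next='.' -> no flip
Dir S: opp run (4,5) capped by W -> flip
Dir SE: first cell '.' (not opp) -> no flip
All flips: (3,4) (4,5)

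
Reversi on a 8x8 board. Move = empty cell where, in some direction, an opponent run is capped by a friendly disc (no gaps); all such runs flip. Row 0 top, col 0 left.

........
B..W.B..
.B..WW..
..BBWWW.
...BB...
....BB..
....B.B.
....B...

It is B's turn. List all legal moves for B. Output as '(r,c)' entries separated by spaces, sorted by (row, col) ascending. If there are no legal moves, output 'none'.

Answer: (1,4) (1,6) (2,6) (3,7) (4,5)

Derivation:
(0,2): no bracket -> illegal
(0,3): no bracket -> illegal
(0,4): no bracket -> illegal
(1,2): no bracket -> illegal
(1,4): flips 2 -> legal
(1,6): flips 2 -> legal
(2,2): no bracket -> illegal
(2,3): no bracket -> illegal
(2,6): flips 1 -> legal
(2,7): no bracket -> illegal
(3,7): flips 3 -> legal
(4,5): flips 2 -> legal
(4,6): no bracket -> illegal
(4,7): no bracket -> illegal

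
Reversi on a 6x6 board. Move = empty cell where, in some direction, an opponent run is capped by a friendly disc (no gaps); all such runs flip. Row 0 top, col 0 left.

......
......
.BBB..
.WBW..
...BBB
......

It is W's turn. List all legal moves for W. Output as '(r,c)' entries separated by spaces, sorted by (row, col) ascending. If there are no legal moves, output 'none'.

(1,0): no bracket -> illegal
(1,1): flips 2 -> legal
(1,2): no bracket -> illegal
(1,3): flips 2 -> legal
(1,4): no bracket -> illegal
(2,0): no bracket -> illegal
(2,4): no bracket -> illegal
(3,0): no bracket -> illegal
(3,4): no bracket -> illegal
(3,5): no bracket -> illegal
(4,1): no bracket -> illegal
(4,2): no bracket -> illegal
(5,2): no bracket -> illegal
(5,3): flips 1 -> legal
(5,4): no bracket -> illegal
(5,5): flips 1 -> legal

Answer: (1,1) (1,3) (5,3) (5,5)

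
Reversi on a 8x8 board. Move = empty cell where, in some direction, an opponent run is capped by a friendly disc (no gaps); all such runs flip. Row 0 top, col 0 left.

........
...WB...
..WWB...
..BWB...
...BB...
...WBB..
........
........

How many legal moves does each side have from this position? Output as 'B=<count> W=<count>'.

-- B to move --
(0,2): flips 1 -> legal
(0,3): flips 3 -> legal
(0,4): no bracket -> illegal
(1,1): flips 2 -> legal
(1,2): flips 3 -> legal
(2,1): flips 2 -> legal
(3,1): no bracket -> illegal
(4,2): flips 1 -> legal
(5,2): flips 1 -> legal
(6,2): flips 1 -> legal
(6,3): flips 1 -> legal
(6,4): no bracket -> illegal
B mobility = 9
-- W to move --
(0,3): no bracket -> illegal
(0,4): no bracket -> illegal
(0,5): flips 1 -> legal
(1,5): flips 2 -> legal
(2,1): no bracket -> illegal
(2,5): flips 1 -> legal
(3,1): flips 1 -> legal
(3,5): flips 3 -> legal
(4,1): flips 1 -> legal
(4,2): flips 1 -> legal
(4,5): flips 1 -> legal
(4,6): no bracket -> illegal
(5,2): no bracket -> illegal
(5,6): flips 2 -> legal
(6,3): no bracket -> illegal
(6,4): no bracket -> illegal
(6,5): no bracket -> illegal
(6,6): flips 2 -> legal
W mobility = 10

Answer: B=9 W=10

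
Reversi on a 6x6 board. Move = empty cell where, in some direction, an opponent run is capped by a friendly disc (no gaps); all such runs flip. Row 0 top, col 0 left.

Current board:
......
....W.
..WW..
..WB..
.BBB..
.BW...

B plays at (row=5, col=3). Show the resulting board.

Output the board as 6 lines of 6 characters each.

Answer: ......
....W.
..WW..
..WB..
.BBB..
.BBB..

Derivation:
Place B at (5,3); scan 8 dirs for brackets.
Dir NW: first cell 'B' (not opp) -> no flip
Dir N: first cell 'B' (not opp) -> no flip
Dir NE: first cell '.' (not opp) -> no flip
Dir W: opp run (5,2) capped by B -> flip
Dir E: first cell '.' (not opp) -> no flip
Dir SW: edge -> no flip
Dir S: edge -> no flip
Dir SE: edge -> no flip
All flips: (5,2)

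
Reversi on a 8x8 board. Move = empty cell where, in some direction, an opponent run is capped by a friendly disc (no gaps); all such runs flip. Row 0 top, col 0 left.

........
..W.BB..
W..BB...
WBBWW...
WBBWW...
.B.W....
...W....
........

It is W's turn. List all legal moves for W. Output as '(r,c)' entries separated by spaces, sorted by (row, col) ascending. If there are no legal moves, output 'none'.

(0,3): no bracket -> illegal
(0,4): flips 2 -> legal
(0,5): no bracket -> illegal
(0,6): flips 2 -> legal
(1,3): flips 1 -> legal
(1,6): no bracket -> illegal
(2,1): flips 1 -> legal
(2,2): flips 1 -> legal
(2,5): no bracket -> illegal
(2,6): no bracket -> illegal
(3,5): no bracket -> illegal
(5,0): no bracket -> illegal
(5,2): flips 1 -> legal
(6,0): flips 2 -> legal
(6,1): no bracket -> illegal
(6,2): flips 1 -> legal

Answer: (0,4) (0,6) (1,3) (2,1) (2,2) (5,2) (6,0) (6,2)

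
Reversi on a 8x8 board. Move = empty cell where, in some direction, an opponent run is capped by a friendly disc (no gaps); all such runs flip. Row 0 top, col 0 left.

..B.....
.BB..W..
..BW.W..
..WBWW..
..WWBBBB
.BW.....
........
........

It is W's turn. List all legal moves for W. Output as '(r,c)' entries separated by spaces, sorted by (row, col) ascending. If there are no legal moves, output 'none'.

(0,0): no bracket -> illegal
(0,1): flips 1 -> legal
(0,3): no bracket -> illegal
(1,0): no bracket -> illegal
(1,3): no bracket -> illegal
(2,0): no bracket -> illegal
(2,1): flips 1 -> legal
(2,4): flips 1 -> legal
(3,1): no bracket -> illegal
(3,6): no bracket -> illegal
(3,7): no bracket -> illegal
(4,0): no bracket -> illegal
(4,1): no bracket -> illegal
(5,0): flips 1 -> legal
(5,3): flips 1 -> legal
(5,4): flips 1 -> legal
(5,5): flips 1 -> legal
(5,6): flips 1 -> legal
(5,7): flips 1 -> legal
(6,0): flips 1 -> legal
(6,1): no bracket -> illegal
(6,2): no bracket -> illegal

Answer: (0,1) (2,1) (2,4) (5,0) (5,3) (5,4) (5,5) (5,6) (5,7) (6,0)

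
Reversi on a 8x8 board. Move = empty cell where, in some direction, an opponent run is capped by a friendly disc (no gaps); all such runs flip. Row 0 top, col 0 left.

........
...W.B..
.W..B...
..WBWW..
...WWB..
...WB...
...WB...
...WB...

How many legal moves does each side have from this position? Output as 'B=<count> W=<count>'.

-- B to move --
(0,2): flips 1 -> legal
(0,3): no bracket -> illegal
(0,4): no bracket -> illegal
(1,0): flips 3 -> legal
(1,1): no bracket -> illegal
(1,2): no bracket -> illegal
(1,4): no bracket -> illegal
(2,0): no bracket -> illegal
(2,2): no bracket -> illegal
(2,3): flips 1 -> legal
(2,5): flips 1 -> legal
(2,6): no bracket -> illegal
(3,0): no bracket -> illegal
(3,1): flips 1 -> legal
(3,6): flips 2 -> legal
(4,1): no bracket -> illegal
(4,2): flips 3 -> legal
(4,6): flips 1 -> legal
(5,2): flips 2 -> legal
(5,5): flips 1 -> legal
(6,2): flips 1 -> legal
(7,2): flips 2 -> legal
B mobility = 12
-- W to move --
(0,4): no bracket -> illegal
(0,5): no bracket -> illegal
(0,6): no bracket -> illegal
(1,4): flips 1 -> legal
(1,6): no bracket -> illegal
(2,2): flips 1 -> legal
(2,3): flips 1 -> legal
(2,5): no bracket -> illegal
(2,6): no bracket -> illegal
(3,6): flips 2 -> legal
(4,2): no bracket -> illegal
(4,6): flips 1 -> legal
(5,5): flips 3 -> legal
(5,6): flips 1 -> legal
(6,5): flips 2 -> legal
(7,5): flips 2 -> legal
W mobility = 9

Answer: B=12 W=9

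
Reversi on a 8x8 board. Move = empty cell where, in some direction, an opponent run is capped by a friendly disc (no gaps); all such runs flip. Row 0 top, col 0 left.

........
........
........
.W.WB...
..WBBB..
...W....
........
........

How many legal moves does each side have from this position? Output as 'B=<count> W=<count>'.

Answer: B=6 W=3

Derivation:
-- B to move --
(2,0): no bracket -> illegal
(2,1): no bracket -> illegal
(2,2): flips 1 -> legal
(2,3): flips 1 -> legal
(2,4): no bracket -> illegal
(3,0): no bracket -> illegal
(3,2): flips 1 -> legal
(4,0): no bracket -> illegal
(4,1): flips 1 -> legal
(5,1): no bracket -> illegal
(5,2): no bracket -> illegal
(5,4): no bracket -> illegal
(6,2): flips 1 -> legal
(6,3): flips 1 -> legal
(6,4): no bracket -> illegal
B mobility = 6
-- W to move --
(2,3): no bracket -> illegal
(2,4): no bracket -> illegal
(2,5): no bracket -> illegal
(3,2): no bracket -> illegal
(3,5): flips 2 -> legal
(3,6): no bracket -> illegal
(4,6): flips 3 -> legal
(5,2): no bracket -> illegal
(5,4): no bracket -> illegal
(5,5): flips 1 -> legal
(5,6): no bracket -> illegal
W mobility = 3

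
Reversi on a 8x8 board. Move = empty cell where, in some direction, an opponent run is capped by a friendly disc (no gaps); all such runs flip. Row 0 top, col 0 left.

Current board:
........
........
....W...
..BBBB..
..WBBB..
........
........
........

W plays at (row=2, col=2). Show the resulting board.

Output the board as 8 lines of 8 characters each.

Answer: ........
........
..W.W...
..WBBB..
..WBBB..
........
........
........

Derivation:
Place W at (2,2); scan 8 dirs for brackets.
Dir NW: first cell '.' (not opp) -> no flip
Dir N: first cell '.' (not opp) -> no flip
Dir NE: first cell '.' (not opp) -> no flip
Dir W: first cell '.' (not opp) -> no flip
Dir E: first cell '.' (not opp) -> no flip
Dir SW: first cell '.' (not opp) -> no flip
Dir S: opp run (3,2) capped by W -> flip
Dir SE: opp run (3,3) (4,4), next='.' -> no flip
All flips: (3,2)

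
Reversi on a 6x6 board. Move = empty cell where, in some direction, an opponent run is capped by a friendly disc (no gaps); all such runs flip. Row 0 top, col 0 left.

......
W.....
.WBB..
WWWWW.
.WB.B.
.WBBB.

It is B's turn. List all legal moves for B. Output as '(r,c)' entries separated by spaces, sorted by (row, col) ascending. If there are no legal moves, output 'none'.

(0,0): no bracket -> illegal
(0,1): no bracket -> illegal
(1,1): no bracket -> illegal
(1,2): no bracket -> illegal
(2,0): flips 2 -> legal
(2,4): flips 2 -> legal
(2,5): no bracket -> illegal
(3,5): no bracket -> illegal
(4,0): flips 2 -> legal
(4,3): flips 1 -> legal
(4,5): flips 1 -> legal
(5,0): flips 3 -> legal

Answer: (2,0) (2,4) (4,0) (4,3) (4,5) (5,0)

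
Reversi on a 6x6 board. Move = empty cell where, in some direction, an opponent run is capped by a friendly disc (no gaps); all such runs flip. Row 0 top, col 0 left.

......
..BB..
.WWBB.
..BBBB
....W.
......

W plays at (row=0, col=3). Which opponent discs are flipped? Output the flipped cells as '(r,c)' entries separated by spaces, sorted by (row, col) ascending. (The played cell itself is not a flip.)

Dir NW: edge -> no flip
Dir N: edge -> no flip
Dir NE: edge -> no flip
Dir W: first cell '.' (not opp) -> no flip
Dir E: first cell '.' (not opp) -> no flip
Dir SW: opp run (1,2) capped by W -> flip
Dir S: opp run (1,3) (2,3) (3,3), next='.' -> no flip
Dir SE: first cell '.' (not opp) -> no flip

Answer: (1,2)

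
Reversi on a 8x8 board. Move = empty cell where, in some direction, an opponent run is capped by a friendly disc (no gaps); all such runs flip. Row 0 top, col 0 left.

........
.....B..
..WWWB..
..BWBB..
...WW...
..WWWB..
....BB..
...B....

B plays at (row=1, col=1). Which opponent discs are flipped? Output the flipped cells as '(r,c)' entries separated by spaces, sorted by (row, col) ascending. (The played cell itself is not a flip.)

Dir NW: first cell '.' (not opp) -> no flip
Dir N: first cell '.' (not opp) -> no flip
Dir NE: first cell '.' (not opp) -> no flip
Dir W: first cell '.' (not opp) -> no flip
Dir E: first cell '.' (not opp) -> no flip
Dir SW: first cell '.' (not opp) -> no flip
Dir S: first cell '.' (not opp) -> no flip
Dir SE: opp run (2,2) (3,3) (4,4) capped by B -> flip

Answer: (2,2) (3,3) (4,4)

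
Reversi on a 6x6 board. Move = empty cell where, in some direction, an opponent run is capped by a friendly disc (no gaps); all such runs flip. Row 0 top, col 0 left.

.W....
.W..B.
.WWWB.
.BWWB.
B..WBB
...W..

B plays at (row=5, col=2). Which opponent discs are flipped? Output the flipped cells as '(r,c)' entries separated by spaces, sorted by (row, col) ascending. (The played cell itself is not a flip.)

Dir NW: first cell '.' (not opp) -> no flip
Dir N: first cell '.' (not opp) -> no flip
Dir NE: opp run (4,3) capped by B -> flip
Dir W: first cell '.' (not opp) -> no flip
Dir E: opp run (5,3), next='.' -> no flip
Dir SW: edge -> no flip
Dir S: edge -> no flip
Dir SE: edge -> no flip

Answer: (4,3)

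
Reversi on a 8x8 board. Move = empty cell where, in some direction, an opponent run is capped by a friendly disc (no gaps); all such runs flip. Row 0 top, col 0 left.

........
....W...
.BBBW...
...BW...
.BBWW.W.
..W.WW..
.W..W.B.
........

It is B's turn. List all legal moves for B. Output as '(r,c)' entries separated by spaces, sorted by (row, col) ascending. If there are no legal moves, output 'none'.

(0,3): no bracket -> illegal
(0,4): no bracket -> illegal
(0,5): flips 1 -> legal
(1,3): no bracket -> illegal
(1,5): flips 1 -> legal
(2,5): flips 1 -> legal
(3,2): no bracket -> illegal
(3,5): flips 1 -> legal
(3,6): no bracket -> illegal
(3,7): no bracket -> illegal
(4,5): flips 3 -> legal
(4,7): no bracket -> illegal
(5,0): no bracket -> illegal
(5,1): no bracket -> illegal
(5,3): flips 1 -> legal
(5,6): no bracket -> illegal
(5,7): no bracket -> illegal
(6,0): no bracket -> illegal
(6,2): flips 1 -> legal
(6,3): flips 1 -> legal
(6,5): no bracket -> illegal
(7,0): no bracket -> illegal
(7,1): no bracket -> illegal
(7,2): no bracket -> illegal
(7,3): no bracket -> illegal
(7,4): no bracket -> illegal
(7,5): no bracket -> illegal

Answer: (0,5) (1,5) (2,5) (3,5) (4,5) (5,3) (6,2) (6,3)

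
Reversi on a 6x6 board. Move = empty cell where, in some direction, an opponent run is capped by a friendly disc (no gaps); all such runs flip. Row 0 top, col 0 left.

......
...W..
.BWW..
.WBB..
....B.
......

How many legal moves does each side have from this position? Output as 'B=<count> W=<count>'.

-- B to move --
(0,2): no bracket -> illegal
(0,3): flips 2 -> legal
(0,4): no bracket -> illegal
(1,1): flips 1 -> legal
(1,2): flips 1 -> legal
(1,4): flips 1 -> legal
(2,0): no bracket -> illegal
(2,4): flips 2 -> legal
(3,0): flips 1 -> legal
(3,4): no bracket -> illegal
(4,0): no bracket -> illegal
(4,1): flips 1 -> legal
(4,2): no bracket -> illegal
B mobility = 7
-- W to move --
(1,0): no bracket -> illegal
(1,1): flips 1 -> legal
(1,2): no bracket -> illegal
(2,0): flips 1 -> legal
(2,4): no bracket -> illegal
(3,0): no bracket -> illegal
(3,4): flips 2 -> legal
(3,5): no bracket -> illegal
(4,1): flips 1 -> legal
(4,2): flips 1 -> legal
(4,3): flips 1 -> legal
(4,5): no bracket -> illegal
(5,3): no bracket -> illegal
(5,4): no bracket -> illegal
(5,5): flips 2 -> legal
W mobility = 7

Answer: B=7 W=7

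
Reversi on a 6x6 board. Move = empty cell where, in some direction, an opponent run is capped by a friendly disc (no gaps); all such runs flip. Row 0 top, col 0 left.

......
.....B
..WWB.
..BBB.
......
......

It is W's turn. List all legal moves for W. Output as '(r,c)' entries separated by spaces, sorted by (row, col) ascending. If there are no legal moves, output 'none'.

(0,4): no bracket -> illegal
(0,5): no bracket -> illegal
(1,3): no bracket -> illegal
(1,4): no bracket -> illegal
(2,1): no bracket -> illegal
(2,5): flips 1 -> legal
(3,1): no bracket -> illegal
(3,5): no bracket -> illegal
(4,1): flips 1 -> legal
(4,2): flips 1 -> legal
(4,3): flips 1 -> legal
(4,4): flips 1 -> legal
(4,5): flips 1 -> legal

Answer: (2,5) (4,1) (4,2) (4,3) (4,4) (4,5)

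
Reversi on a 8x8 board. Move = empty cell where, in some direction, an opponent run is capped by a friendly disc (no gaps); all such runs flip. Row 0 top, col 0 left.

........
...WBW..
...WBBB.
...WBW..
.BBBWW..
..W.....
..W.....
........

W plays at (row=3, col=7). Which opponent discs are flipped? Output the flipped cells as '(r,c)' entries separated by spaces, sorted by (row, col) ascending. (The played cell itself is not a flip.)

Answer: (2,6)

Derivation:
Dir NW: opp run (2,6) capped by W -> flip
Dir N: first cell '.' (not opp) -> no flip
Dir NE: edge -> no flip
Dir W: first cell '.' (not opp) -> no flip
Dir E: edge -> no flip
Dir SW: first cell '.' (not opp) -> no flip
Dir S: first cell '.' (not opp) -> no flip
Dir SE: edge -> no flip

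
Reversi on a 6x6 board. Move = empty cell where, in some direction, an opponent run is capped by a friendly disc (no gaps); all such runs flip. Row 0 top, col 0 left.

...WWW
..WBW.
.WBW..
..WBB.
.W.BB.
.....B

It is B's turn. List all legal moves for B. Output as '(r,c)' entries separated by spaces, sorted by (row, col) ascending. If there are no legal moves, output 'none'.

(0,1): flips 2 -> legal
(0,2): flips 1 -> legal
(1,0): flips 2 -> legal
(1,1): flips 1 -> legal
(1,5): flips 1 -> legal
(2,0): flips 1 -> legal
(2,4): flips 1 -> legal
(2,5): no bracket -> illegal
(3,0): no bracket -> illegal
(3,1): flips 1 -> legal
(4,0): no bracket -> illegal
(4,2): flips 1 -> legal
(5,0): no bracket -> illegal
(5,1): no bracket -> illegal
(5,2): no bracket -> illegal

Answer: (0,1) (0,2) (1,0) (1,1) (1,5) (2,0) (2,4) (3,1) (4,2)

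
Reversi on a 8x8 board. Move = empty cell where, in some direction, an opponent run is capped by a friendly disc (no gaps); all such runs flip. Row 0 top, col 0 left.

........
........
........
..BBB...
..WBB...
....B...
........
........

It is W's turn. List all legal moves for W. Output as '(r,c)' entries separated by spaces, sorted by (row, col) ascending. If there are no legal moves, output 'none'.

Answer: (2,2) (2,4) (4,5)

Derivation:
(2,1): no bracket -> illegal
(2,2): flips 1 -> legal
(2,3): no bracket -> illegal
(2,4): flips 1 -> legal
(2,5): no bracket -> illegal
(3,1): no bracket -> illegal
(3,5): no bracket -> illegal
(4,1): no bracket -> illegal
(4,5): flips 2 -> legal
(5,2): no bracket -> illegal
(5,3): no bracket -> illegal
(5,5): no bracket -> illegal
(6,3): no bracket -> illegal
(6,4): no bracket -> illegal
(6,5): no bracket -> illegal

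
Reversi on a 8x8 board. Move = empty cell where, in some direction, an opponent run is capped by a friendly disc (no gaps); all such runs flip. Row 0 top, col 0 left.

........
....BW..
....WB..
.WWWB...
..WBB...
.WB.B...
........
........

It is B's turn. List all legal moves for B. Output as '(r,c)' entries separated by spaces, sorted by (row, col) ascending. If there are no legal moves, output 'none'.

Answer: (0,5) (1,6) (2,1) (2,2) (2,3) (3,0) (4,1) (5,0)

Derivation:
(0,4): no bracket -> illegal
(0,5): flips 1 -> legal
(0,6): no bracket -> illegal
(1,3): no bracket -> illegal
(1,6): flips 1 -> legal
(2,0): no bracket -> illegal
(2,1): flips 1 -> legal
(2,2): flips 3 -> legal
(2,3): flips 2 -> legal
(2,6): no bracket -> illegal
(3,0): flips 3 -> legal
(3,5): no bracket -> illegal
(4,0): no bracket -> illegal
(4,1): flips 1 -> legal
(5,0): flips 1 -> legal
(5,3): no bracket -> illegal
(6,0): no bracket -> illegal
(6,1): no bracket -> illegal
(6,2): no bracket -> illegal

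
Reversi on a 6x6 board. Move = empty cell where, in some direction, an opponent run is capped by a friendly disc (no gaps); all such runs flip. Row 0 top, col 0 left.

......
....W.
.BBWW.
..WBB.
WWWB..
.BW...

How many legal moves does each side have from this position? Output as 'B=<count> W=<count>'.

Answer: B=7 W=10

Derivation:
-- B to move --
(0,3): no bracket -> illegal
(0,4): flips 2 -> legal
(0,5): no bracket -> illegal
(1,2): flips 1 -> legal
(1,3): flips 1 -> legal
(1,5): flips 1 -> legal
(2,5): flips 2 -> legal
(3,0): no bracket -> illegal
(3,1): flips 2 -> legal
(3,5): no bracket -> illegal
(5,0): no bracket -> illegal
(5,3): flips 1 -> legal
B mobility = 7
-- W to move --
(1,0): flips 1 -> legal
(1,1): no bracket -> illegal
(1,2): flips 1 -> legal
(1,3): no bracket -> illegal
(2,0): flips 2 -> legal
(2,5): flips 2 -> legal
(3,0): no bracket -> illegal
(3,1): no bracket -> illegal
(3,5): flips 2 -> legal
(4,4): flips 2 -> legal
(4,5): flips 1 -> legal
(5,0): flips 1 -> legal
(5,3): flips 2 -> legal
(5,4): flips 1 -> legal
W mobility = 10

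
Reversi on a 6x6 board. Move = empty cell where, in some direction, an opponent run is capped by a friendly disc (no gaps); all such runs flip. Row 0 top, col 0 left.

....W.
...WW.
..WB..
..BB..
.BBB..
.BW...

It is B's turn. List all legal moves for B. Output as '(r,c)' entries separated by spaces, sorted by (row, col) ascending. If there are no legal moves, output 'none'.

(0,2): no bracket -> illegal
(0,3): flips 1 -> legal
(0,5): flips 1 -> legal
(1,1): flips 1 -> legal
(1,2): flips 1 -> legal
(1,5): no bracket -> illegal
(2,1): flips 1 -> legal
(2,4): no bracket -> illegal
(2,5): no bracket -> illegal
(3,1): no bracket -> illegal
(5,3): flips 1 -> legal

Answer: (0,3) (0,5) (1,1) (1,2) (2,1) (5,3)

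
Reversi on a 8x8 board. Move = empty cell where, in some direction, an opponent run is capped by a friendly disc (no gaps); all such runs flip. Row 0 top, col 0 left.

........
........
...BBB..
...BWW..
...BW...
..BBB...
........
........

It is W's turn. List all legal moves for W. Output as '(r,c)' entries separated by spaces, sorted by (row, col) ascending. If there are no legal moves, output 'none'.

(1,2): flips 1 -> legal
(1,3): flips 1 -> legal
(1,4): flips 1 -> legal
(1,5): flips 1 -> legal
(1,6): flips 1 -> legal
(2,2): flips 1 -> legal
(2,6): no bracket -> illegal
(3,2): flips 1 -> legal
(3,6): no bracket -> illegal
(4,1): no bracket -> illegal
(4,2): flips 1 -> legal
(4,5): no bracket -> illegal
(5,1): no bracket -> illegal
(5,5): no bracket -> illegal
(6,1): flips 2 -> legal
(6,2): flips 1 -> legal
(6,3): no bracket -> illegal
(6,4): flips 1 -> legal
(6,5): no bracket -> illegal

Answer: (1,2) (1,3) (1,4) (1,5) (1,6) (2,2) (3,2) (4,2) (6,1) (6,2) (6,4)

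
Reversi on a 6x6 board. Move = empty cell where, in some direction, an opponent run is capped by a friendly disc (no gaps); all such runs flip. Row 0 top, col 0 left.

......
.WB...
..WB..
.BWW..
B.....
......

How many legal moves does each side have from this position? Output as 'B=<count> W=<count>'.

Answer: B=7 W=5

Derivation:
-- B to move --
(0,0): no bracket -> illegal
(0,1): no bracket -> illegal
(0,2): no bracket -> illegal
(1,0): flips 1 -> legal
(1,3): flips 1 -> legal
(2,0): no bracket -> illegal
(2,1): flips 1 -> legal
(2,4): no bracket -> illegal
(3,4): flips 2 -> legal
(4,1): flips 1 -> legal
(4,2): flips 2 -> legal
(4,3): flips 1 -> legal
(4,4): no bracket -> illegal
B mobility = 7
-- W to move --
(0,1): no bracket -> illegal
(0,2): flips 1 -> legal
(0,3): no bracket -> illegal
(1,3): flips 2 -> legal
(1,4): flips 1 -> legal
(2,0): no bracket -> illegal
(2,1): no bracket -> illegal
(2,4): flips 1 -> legal
(3,0): flips 1 -> legal
(3,4): no bracket -> illegal
(4,1): no bracket -> illegal
(4,2): no bracket -> illegal
(5,0): no bracket -> illegal
(5,1): no bracket -> illegal
W mobility = 5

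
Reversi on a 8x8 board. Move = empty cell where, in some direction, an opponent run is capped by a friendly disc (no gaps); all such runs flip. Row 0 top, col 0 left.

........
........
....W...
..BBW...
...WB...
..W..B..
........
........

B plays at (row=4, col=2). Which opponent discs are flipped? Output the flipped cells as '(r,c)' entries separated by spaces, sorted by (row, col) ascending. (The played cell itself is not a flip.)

Answer: (4,3)

Derivation:
Dir NW: first cell '.' (not opp) -> no flip
Dir N: first cell 'B' (not opp) -> no flip
Dir NE: first cell 'B' (not opp) -> no flip
Dir W: first cell '.' (not opp) -> no flip
Dir E: opp run (4,3) capped by B -> flip
Dir SW: first cell '.' (not opp) -> no flip
Dir S: opp run (5,2), next='.' -> no flip
Dir SE: first cell '.' (not opp) -> no flip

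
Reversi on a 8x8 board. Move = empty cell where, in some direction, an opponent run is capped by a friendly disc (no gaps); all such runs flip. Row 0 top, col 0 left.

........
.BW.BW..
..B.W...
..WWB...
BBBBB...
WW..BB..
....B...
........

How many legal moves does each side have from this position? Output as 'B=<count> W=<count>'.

Answer: B=10 W=12

Derivation:
-- B to move --
(0,1): no bracket -> illegal
(0,2): flips 1 -> legal
(0,3): no bracket -> illegal
(0,4): no bracket -> illegal
(0,5): no bracket -> illegal
(0,6): flips 3 -> legal
(1,3): flips 1 -> legal
(1,6): flips 1 -> legal
(2,1): flips 1 -> legal
(2,3): flips 2 -> legal
(2,5): no bracket -> illegal
(2,6): no bracket -> illegal
(3,1): flips 2 -> legal
(3,5): no bracket -> illegal
(5,2): no bracket -> illegal
(6,0): flips 2 -> legal
(6,1): flips 1 -> legal
(6,2): flips 1 -> legal
B mobility = 10
-- W to move --
(0,0): flips 2 -> legal
(0,1): no bracket -> illegal
(0,2): no bracket -> illegal
(0,3): no bracket -> illegal
(0,4): flips 1 -> legal
(0,5): no bracket -> illegal
(1,0): flips 1 -> legal
(1,3): flips 1 -> legal
(2,0): no bracket -> illegal
(2,1): no bracket -> illegal
(2,3): no bracket -> illegal
(2,5): no bracket -> illegal
(3,0): flips 1 -> legal
(3,1): flips 1 -> legal
(3,5): flips 1 -> legal
(4,5): no bracket -> illegal
(4,6): no bracket -> illegal
(5,2): flips 1 -> legal
(5,3): flips 1 -> legal
(5,6): no bracket -> illegal
(6,3): no bracket -> illegal
(6,5): flips 2 -> legal
(6,6): flips 2 -> legal
(7,3): no bracket -> illegal
(7,4): flips 4 -> legal
(7,5): no bracket -> illegal
W mobility = 12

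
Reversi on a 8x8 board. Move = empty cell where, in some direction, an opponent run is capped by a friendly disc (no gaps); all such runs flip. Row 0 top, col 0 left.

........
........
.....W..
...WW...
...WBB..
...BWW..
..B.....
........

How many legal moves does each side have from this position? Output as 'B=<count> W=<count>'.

Answer: B=9 W=6

Derivation:
-- B to move --
(1,4): no bracket -> illegal
(1,5): no bracket -> illegal
(1,6): no bracket -> illegal
(2,2): flips 1 -> legal
(2,3): flips 3 -> legal
(2,4): flips 1 -> legal
(2,6): no bracket -> illegal
(3,2): no bracket -> illegal
(3,5): no bracket -> illegal
(3,6): no bracket -> illegal
(4,2): flips 1 -> legal
(4,6): no bracket -> illegal
(5,2): no bracket -> illegal
(5,6): flips 2 -> legal
(6,3): flips 1 -> legal
(6,4): flips 1 -> legal
(6,5): flips 1 -> legal
(6,6): flips 1 -> legal
B mobility = 9
-- W to move --
(3,5): flips 1 -> legal
(3,6): flips 1 -> legal
(4,2): no bracket -> illegal
(4,6): flips 2 -> legal
(5,1): no bracket -> illegal
(5,2): flips 1 -> legal
(5,6): flips 1 -> legal
(6,1): no bracket -> illegal
(6,3): flips 1 -> legal
(6,4): no bracket -> illegal
(7,1): no bracket -> illegal
(7,2): no bracket -> illegal
(7,3): no bracket -> illegal
W mobility = 6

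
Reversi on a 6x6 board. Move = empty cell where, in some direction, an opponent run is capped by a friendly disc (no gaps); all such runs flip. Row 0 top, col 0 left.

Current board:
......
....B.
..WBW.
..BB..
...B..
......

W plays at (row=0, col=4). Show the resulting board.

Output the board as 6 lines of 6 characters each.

Place W at (0,4); scan 8 dirs for brackets.
Dir NW: edge -> no flip
Dir N: edge -> no flip
Dir NE: edge -> no flip
Dir W: first cell '.' (not opp) -> no flip
Dir E: first cell '.' (not opp) -> no flip
Dir SW: first cell '.' (not opp) -> no flip
Dir S: opp run (1,4) capped by W -> flip
Dir SE: first cell '.' (not opp) -> no flip
All flips: (1,4)

Answer: ....W.
....W.
..WBW.
..BB..
...B..
......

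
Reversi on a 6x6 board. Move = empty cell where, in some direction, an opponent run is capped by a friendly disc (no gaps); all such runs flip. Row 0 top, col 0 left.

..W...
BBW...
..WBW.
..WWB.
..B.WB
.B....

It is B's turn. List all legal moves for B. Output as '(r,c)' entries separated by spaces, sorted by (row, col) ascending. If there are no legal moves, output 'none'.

Answer: (0,1) (1,3) (1,4) (1,5) (2,1) (2,5) (3,1) (4,1) (4,3) (5,4) (5,5)

Derivation:
(0,1): flips 1 -> legal
(0,3): no bracket -> illegal
(1,3): flips 1 -> legal
(1,4): flips 1 -> legal
(1,5): flips 2 -> legal
(2,1): flips 1 -> legal
(2,5): flips 1 -> legal
(3,1): flips 2 -> legal
(3,5): no bracket -> illegal
(4,1): flips 1 -> legal
(4,3): flips 2 -> legal
(5,3): no bracket -> illegal
(5,4): flips 1 -> legal
(5,5): flips 3 -> legal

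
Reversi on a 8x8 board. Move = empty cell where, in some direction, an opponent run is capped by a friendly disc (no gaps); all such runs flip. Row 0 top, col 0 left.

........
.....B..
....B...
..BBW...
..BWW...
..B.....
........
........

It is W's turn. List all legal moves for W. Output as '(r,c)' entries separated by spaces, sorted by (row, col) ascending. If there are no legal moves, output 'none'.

(0,4): no bracket -> illegal
(0,5): no bracket -> illegal
(0,6): no bracket -> illegal
(1,3): no bracket -> illegal
(1,4): flips 1 -> legal
(1,6): no bracket -> illegal
(2,1): flips 1 -> legal
(2,2): flips 1 -> legal
(2,3): flips 1 -> legal
(2,5): no bracket -> illegal
(2,6): no bracket -> illegal
(3,1): flips 2 -> legal
(3,5): no bracket -> illegal
(4,1): flips 1 -> legal
(5,1): no bracket -> illegal
(5,3): no bracket -> illegal
(6,1): flips 1 -> legal
(6,2): no bracket -> illegal
(6,3): no bracket -> illegal

Answer: (1,4) (2,1) (2,2) (2,3) (3,1) (4,1) (6,1)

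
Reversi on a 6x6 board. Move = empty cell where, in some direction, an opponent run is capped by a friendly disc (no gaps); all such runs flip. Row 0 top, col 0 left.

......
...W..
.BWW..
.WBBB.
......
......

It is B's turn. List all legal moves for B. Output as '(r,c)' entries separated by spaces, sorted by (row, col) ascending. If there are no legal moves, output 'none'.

Answer: (0,3) (1,1) (1,2) (1,4) (2,4) (3,0) (4,1)

Derivation:
(0,2): no bracket -> illegal
(0,3): flips 2 -> legal
(0,4): no bracket -> illegal
(1,1): flips 1 -> legal
(1,2): flips 2 -> legal
(1,4): flips 1 -> legal
(2,0): no bracket -> illegal
(2,4): flips 2 -> legal
(3,0): flips 1 -> legal
(4,0): no bracket -> illegal
(4,1): flips 1 -> legal
(4,2): no bracket -> illegal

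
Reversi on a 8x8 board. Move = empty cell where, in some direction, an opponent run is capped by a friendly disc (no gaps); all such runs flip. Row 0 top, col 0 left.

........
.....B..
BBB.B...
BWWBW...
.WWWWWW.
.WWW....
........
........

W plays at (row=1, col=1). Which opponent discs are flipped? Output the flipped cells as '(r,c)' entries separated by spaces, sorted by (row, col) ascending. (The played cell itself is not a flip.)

Answer: (2,1) (2,2) (3,3)

Derivation:
Dir NW: first cell '.' (not opp) -> no flip
Dir N: first cell '.' (not opp) -> no flip
Dir NE: first cell '.' (not opp) -> no flip
Dir W: first cell '.' (not opp) -> no flip
Dir E: first cell '.' (not opp) -> no flip
Dir SW: opp run (2,0), next=edge -> no flip
Dir S: opp run (2,1) capped by W -> flip
Dir SE: opp run (2,2) (3,3) capped by W -> flip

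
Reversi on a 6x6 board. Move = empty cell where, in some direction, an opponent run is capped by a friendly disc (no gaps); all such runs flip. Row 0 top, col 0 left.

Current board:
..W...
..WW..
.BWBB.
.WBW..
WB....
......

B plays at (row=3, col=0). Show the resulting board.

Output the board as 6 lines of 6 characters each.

Answer: ..W...
..WW..
.BWBB.
BBBW..
WB....
......

Derivation:
Place B at (3,0); scan 8 dirs for brackets.
Dir NW: edge -> no flip
Dir N: first cell '.' (not opp) -> no flip
Dir NE: first cell 'B' (not opp) -> no flip
Dir W: edge -> no flip
Dir E: opp run (3,1) capped by B -> flip
Dir SW: edge -> no flip
Dir S: opp run (4,0), next='.' -> no flip
Dir SE: first cell 'B' (not opp) -> no flip
All flips: (3,1)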